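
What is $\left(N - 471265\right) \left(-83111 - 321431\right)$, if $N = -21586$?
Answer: $199378929242$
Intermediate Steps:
$\left(N - 471265\right) \left(-83111 - 321431\right) = \left(-21586 - 471265\right) \left(-83111 - 321431\right) = \left(-492851\right) \left(-404542\right) = 199378929242$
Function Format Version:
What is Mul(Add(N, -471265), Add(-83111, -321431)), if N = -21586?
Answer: 199378929242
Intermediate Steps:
Mul(Add(N, -471265), Add(-83111, -321431)) = Mul(Add(-21586, -471265), Add(-83111, -321431)) = Mul(-492851, -404542) = 199378929242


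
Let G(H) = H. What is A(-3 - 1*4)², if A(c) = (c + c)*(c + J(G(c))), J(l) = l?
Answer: 38416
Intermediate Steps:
A(c) = 4*c² (A(c) = (c + c)*(c + c) = (2*c)*(2*c) = 4*c²)
A(-3 - 1*4)² = (4*(-3 - 1*4)²)² = (4*(-3 - 4)²)² = (4*(-7)²)² = (4*49)² = 196² = 38416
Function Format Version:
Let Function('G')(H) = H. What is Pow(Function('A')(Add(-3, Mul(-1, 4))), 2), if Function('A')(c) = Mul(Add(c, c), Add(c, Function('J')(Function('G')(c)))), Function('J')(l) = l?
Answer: 38416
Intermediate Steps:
Function('A')(c) = Mul(4, Pow(c, 2)) (Function('A')(c) = Mul(Add(c, c), Add(c, c)) = Mul(Mul(2, c), Mul(2, c)) = Mul(4, Pow(c, 2)))
Pow(Function('A')(Add(-3, Mul(-1, 4))), 2) = Pow(Mul(4, Pow(Add(-3, Mul(-1, 4)), 2)), 2) = Pow(Mul(4, Pow(Add(-3, -4), 2)), 2) = Pow(Mul(4, Pow(-7, 2)), 2) = Pow(Mul(4, 49), 2) = Pow(196, 2) = 38416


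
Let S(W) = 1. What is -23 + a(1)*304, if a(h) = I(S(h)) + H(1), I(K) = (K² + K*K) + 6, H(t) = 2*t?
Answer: 3017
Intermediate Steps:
I(K) = 6 + 2*K² (I(K) = (K² + K²) + 6 = 2*K² + 6 = 6 + 2*K²)
a(h) = 10 (a(h) = (6 + 2*1²) + 2*1 = (6 + 2*1) + 2 = (6 + 2) + 2 = 8 + 2 = 10)
-23 + a(1)*304 = -23 + 10*304 = -23 + 3040 = 3017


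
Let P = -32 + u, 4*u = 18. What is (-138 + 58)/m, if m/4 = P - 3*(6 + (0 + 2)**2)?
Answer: 8/23 ≈ 0.34783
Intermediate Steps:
u = 9/2 (u = (1/4)*18 = 9/2 ≈ 4.5000)
P = -55/2 (P = -32 + 9/2 = -55/2 ≈ -27.500)
m = -230 (m = 4*(-55/2 - 3*(6 + (0 + 2)**2)) = 4*(-55/2 - 3*(6 + 2**2)) = 4*(-55/2 - 3*(6 + 4)) = 4*(-55/2 - 3*10) = 4*(-55/2 - 30) = 4*(-115/2) = -230)
(-138 + 58)/m = (-138 + 58)/(-230) = -1/230*(-80) = 8/23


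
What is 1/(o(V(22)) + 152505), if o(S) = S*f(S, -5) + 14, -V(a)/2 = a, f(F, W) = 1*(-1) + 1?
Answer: 1/152519 ≈ 6.5566e-6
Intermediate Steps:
f(F, W) = 0 (f(F, W) = -1 + 1 = 0)
V(a) = -2*a
o(S) = 14 (o(S) = S*0 + 14 = 0 + 14 = 14)
1/(o(V(22)) + 152505) = 1/(14 + 152505) = 1/152519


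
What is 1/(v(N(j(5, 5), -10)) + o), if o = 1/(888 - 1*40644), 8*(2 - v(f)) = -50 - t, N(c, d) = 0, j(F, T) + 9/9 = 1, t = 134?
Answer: 39756/993899 ≈ 0.040000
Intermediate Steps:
j(F, T) = 0 (j(F, T) = -1 + 1 = 0)
v(f) = 25 (v(f) = 2 - (-50 - 1*134)/8 = 2 - (-50 - 134)/8 = 2 - ⅛*(-184) = 2 + 23 = 25)
o = -1/39756 (o = 1/(888 - 40644) = 1/(-39756) = -1/39756 ≈ -2.5153e-5)
1/(v(N(j(5, 5), -10)) + o) = 1/(25 - 1/39756) = 1/(993899/39756) = 39756/993899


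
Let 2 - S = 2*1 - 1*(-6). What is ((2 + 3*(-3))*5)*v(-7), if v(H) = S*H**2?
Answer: 10290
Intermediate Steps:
S = -6 (S = 2 - (2*1 - 1*(-6)) = 2 - (2 + 6) = 2 - 1*8 = 2 - 8 = -6)
v(H) = -6*H**2
((2 + 3*(-3))*5)*v(-7) = ((2 + 3*(-3))*5)*(-6*(-7)**2) = ((2 - 9)*5)*(-6*49) = -7*5*(-294) = -35*(-294) = 10290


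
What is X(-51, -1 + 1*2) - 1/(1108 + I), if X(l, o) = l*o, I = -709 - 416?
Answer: -866/17 ≈ -50.941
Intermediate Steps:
I = -1125
X(-51, -1 + 1*2) - 1/(1108 + I) = -51*(-1 + 1*2) - 1/(1108 - 1125) = -51*(-1 + 2) - 1/(-17) = -51*1 - 1*(-1/17) = -51 + 1/17 = -866/17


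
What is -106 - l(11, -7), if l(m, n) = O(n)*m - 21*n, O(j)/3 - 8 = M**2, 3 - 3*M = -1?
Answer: -1727/3 ≈ -575.67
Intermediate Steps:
M = 4/3 (M = 1 - 1/3*(-1) = 1 + 1/3 = 4/3 ≈ 1.3333)
O(j) = 88/3 (O(j) = 24 + 3*(4/3)**2 = 24 + 3*(16/9) = 24 + 16/3 = 88/3)
l(m, n) = -21*n + 88*m/3 (l(m, n) = 88*m/3 - 21*n = -21*n + 88*m/3)
-106 - l(11, -7) = -106 - (-21*(-7) + (88/3)*11) = -106 - (147 + 968/3) = -106 - 1*1409/3 = -106 - 1409/3 = -1727/3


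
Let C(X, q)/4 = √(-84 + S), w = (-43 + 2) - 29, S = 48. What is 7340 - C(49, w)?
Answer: 7340 - 24*I ≈ 7340.0 - 24.0*I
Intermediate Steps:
w = -70 (w = -41 - 29 = -70)
C(X, q) = 24*I (C(X, q) = 4*√(-84 + 48) = 4*√(-36) = 4*(6*I) = 24*I)
7340 - C(49, w) = 7340 - 24*I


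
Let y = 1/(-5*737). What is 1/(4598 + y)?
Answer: 3685/16943629 ≈ 0.00021749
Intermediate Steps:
y = -1/3685 (y = 1/(-3685) = -1/3685 ≈ -0.00027137)
1/(4598 + y) = 1/(4598 - 1/3685) = 1/(16943629/3685) = 3685/16943629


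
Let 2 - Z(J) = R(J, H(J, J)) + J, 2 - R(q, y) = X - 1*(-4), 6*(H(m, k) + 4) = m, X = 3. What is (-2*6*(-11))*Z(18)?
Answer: -1452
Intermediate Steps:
H(m, k) = -4 + m/6
R(q, y) = -5 (R(q, y) = 2 - (3 - 1*(-4)) = 2 - (3 + 4) = 2 - 1*7 = 2 - 7 = -5)
Z(J) = 7 - J (Z(J) = 2 - (-5 + J) = 2 + (5 - J) = 7 - J)
(-2*6*(-11))*Z(18) = (-2*6*(-11))*(7 - 1*18) = (-12*(-11))*(7 - 18) = 132*(-11) = -1452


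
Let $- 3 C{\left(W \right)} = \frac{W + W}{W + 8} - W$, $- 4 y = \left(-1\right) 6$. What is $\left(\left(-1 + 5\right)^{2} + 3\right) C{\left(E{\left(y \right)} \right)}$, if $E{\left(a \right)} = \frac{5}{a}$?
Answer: $\frac{2660}{153} \approx 17.386$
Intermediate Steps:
$y = \frac{3}{2}$ ($y = - \frac{\left(-1\right) 6}{4} = \left(- \frac{1}{4}\right) \left(-6\right) = \frac{3}{2} \approx 1.5$)
$C{\left(W \right)} = \frac{W}{3} - \frac{2 W}{3 \left(8 + W\right)}$ ($C{\left(W \right)} = - \frac{\frac{W + W}{W + 8} - W}{3} = - \frac{\frac{2 W}{8 + W} - W}{3} = - \frac{- W + \frac{2 W}{8 + W}}{3} = \frac{W}{3} - \frac{2 W}{3 \left(8 + W\right)}$)
$\left(\left(-1 + 5\right)^{2} + 3\right) C{\left(E{\left(y \right)} \right)} = \left(\left(-1 + 5\right)^{2} + 3\right) \frac{\frac{5}{\frac{3}{2}} \left(6 + \frac{5}{\frac{3}{2}}\right)}{3 \left(8 + \frac{5}{\frac{3}{2}}\right)} = \left(4^{2} + 3\right) \frac{5 \cdot \frac{2}{3} \left(6 + 5 \cdot \frac{2}{3}\right)}{3 \left(8 + 5 \cdot \frac{2}{3}\right)} = \left(16 + 3\right) \frac{1}{3} \cdot \frac{10}{3} \frac{1}{8 + \frac{10}{3}} \left(6 + \frac{10}{3}\right) = 19 \cdot \frac{1}{3} \cdot \frac{10}{3} \frac{1}{\frac{34}{3}} \cdot \frac{28}{3} = 19 \cdot \frac{1}{3} \cdot \frac{10}{3} \cdot \frac{3}{34} \cdot \frac{28}{3} = 19 \cdot \frac{140}{153} = \frac{2660}{153}$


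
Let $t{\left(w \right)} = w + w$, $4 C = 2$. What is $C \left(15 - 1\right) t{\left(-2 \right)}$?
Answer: $-28$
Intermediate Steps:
$C = \frac{1}{2}$ ($C = \frac{1}{4} \cdot 2 = \frac{1}{2} \approx 0.5$)
$t{\left(w \right)} = 2 w$
$C \left(15 - 1\right) t{\left(-2 \right)} = \frac{15 - 1}{2} \cdot 2 \left(-2\right) = \frac{1}{2} \cdot 14 \left(-4\right) = 7 \left(-4\right) = -28$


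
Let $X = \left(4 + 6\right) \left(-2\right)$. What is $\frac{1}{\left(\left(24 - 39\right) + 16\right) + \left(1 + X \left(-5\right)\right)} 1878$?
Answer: $\frac{313}{17} \approx 18.412$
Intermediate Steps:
$X = -20$ ($X = 10 \left(-2\right) = -20$)
$\frac{1}{\left(\left(24 - 39\right) + 16\right) + \left(1 + X \left(-5\right)\right)} 1878 = \frac{1}{\left(\left(24 - 39\right) + 16\right) + \left(1 - -100\right)} 1878 = \frac{1}{\left(-15 + 16\right) + \left(1 + 100\right)} 1878 = \frac{1}{1 + 101} \cdot 1878 = \frac{1}{102} \cdot 1878 = \frac{313}{17}$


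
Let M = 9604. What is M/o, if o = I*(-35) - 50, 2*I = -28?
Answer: 2401/110 ≈ 21.827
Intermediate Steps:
I = -14 (I = (½)*(-28) = -14)
o = 440 (o = -14*(-35) - 50 = 490 - 50 = 440)
M/o = 9604/440 = 9604*(1/440) = 2401/110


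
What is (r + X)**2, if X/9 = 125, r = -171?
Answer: 910116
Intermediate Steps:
X = 1125 (X = 9*125 = 1125)
(r + X)**2 = (-171 + 1125)**2 = 954**2 = 910116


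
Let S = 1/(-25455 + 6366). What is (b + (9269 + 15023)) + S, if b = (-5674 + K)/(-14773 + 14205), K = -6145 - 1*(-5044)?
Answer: 263516600591/10842552 ≈ 24304.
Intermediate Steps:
S = -1/19089 (S = 1/(-19089) = -1/19089 ≈ -5.2386e-5)
K = -1101 (K = -6145 + 5044 = -1101)
b = 6775/568 (b = (-5674 - 1101)/(-14773 + 14205) = -6775/(-568) = -6775*(-1/568) = 6775/568 ≈ 11.928)
(b + (9269 + 15023)) + S = (6775/568 + (9269 + 15023)) - 1/19089 = (6775/568 + 24292) - 1/19089 = 13804631/568 - 1/19089 = 263516600591/10842552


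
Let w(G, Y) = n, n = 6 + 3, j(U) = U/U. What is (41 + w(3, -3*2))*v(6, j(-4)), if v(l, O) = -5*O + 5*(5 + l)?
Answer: 2500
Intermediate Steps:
j(U) = 1
n = 9
w(G, Y) = 9
v(l, O) = 25 - 5*O + 5*l (v(l, O) = -5*O + (25 + 5*l) = 25 - 5*O + 5*l)
(41 + w(3, -3*2))*v(6, j(-4)) = (41 + 9)*(25 - 5*1 + 5*6) = 50*(25 - 5 + 30) = 50*50 = 2500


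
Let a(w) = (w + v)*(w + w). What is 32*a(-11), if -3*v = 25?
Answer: 40832/3 ≈ 13611.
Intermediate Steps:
v = -25/3 (v = -1/3*25 = -25/3 ≈ -8.3333)
a(w) = 2*w*(-25/3 + w) (a(w) = (w - 25/3)*(w + w) = (-25/3 + w)*(2*w) = 2*w*(-25/3 + w))
32*a(-11) = 32*((2/3)*(-11)*(-25 + 3*(-11))) = 32*((2/3)*(-11)*(-25 - 33)) = 32*((2/3)*(-11)*(-58)) = 32*(1276/3) = 40832/3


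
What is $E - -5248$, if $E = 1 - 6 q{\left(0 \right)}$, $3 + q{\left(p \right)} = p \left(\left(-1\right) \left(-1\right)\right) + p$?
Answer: $5267$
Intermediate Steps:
$q{\left(p \right)} = -3 + 2 p$ ($q{\left(p \right)} = -3 + \left(p \left(\left(-1\right) \left(-1\right)\right) + p\right) = -3 + \left(p 1 + p\right) = -3 + \left(p + p\right) = -3 + 2 p$)
$E = 19$ ($E = 1 - 6 \left(-3 + 2 \cdot 0\right) = 1 - 6 \left(-3 + 0\right) = 1 - -18 = 1 + 18 = 19$)
$E - -5248 = 19 - -5248 = 19 + 5248 = 5267$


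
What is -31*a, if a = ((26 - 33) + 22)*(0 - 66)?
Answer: 30690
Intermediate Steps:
a = -990 (a = (-7 + 22)*(-66) = 15*(-66) = -990)
-31*a = -31*(-990) = 30690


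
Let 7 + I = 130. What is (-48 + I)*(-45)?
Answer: -3375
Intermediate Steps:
I = 123 (I = -7 + 130 = 123)
(-48 + I)*(-45) = (-48 + 123)*(-45) = 75*(-45) = -3375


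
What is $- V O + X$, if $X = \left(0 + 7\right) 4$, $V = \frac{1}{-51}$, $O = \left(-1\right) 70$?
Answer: $\frac{1358}{51} \approx 26.627$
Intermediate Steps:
$O = -70$
$V = - \frac{1}{51} \approx -0.019608$
$X = 28$ ($X = 7 \cdot 4 = 28$)
$- V O + X = \left(-1\right) \left(- \frac{1}{51}\right) \left(-70\right) + 28 = \frac{1}{51} \left(-70\right) + 28 = - \frac{70}{51} + 28 = \frac{1358}{51}$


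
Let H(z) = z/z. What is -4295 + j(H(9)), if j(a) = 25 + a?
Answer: -4269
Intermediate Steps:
H(z) = 1
-4295 + j(H(9)) = -4295 + (25 + 1) = -4295 + 26 = -4269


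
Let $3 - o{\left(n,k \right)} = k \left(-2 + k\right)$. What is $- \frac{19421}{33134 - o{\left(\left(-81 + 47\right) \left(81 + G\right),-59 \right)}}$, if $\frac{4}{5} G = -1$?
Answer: $- \frac{19421}{36730} \approx -0.52875$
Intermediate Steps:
$G = - \frac{5}{4}$ ($G = \frac{5}{4} \left(-1\right) = - \frac{5}{4} \approx -1.25$)
$o{\left(n,k \right)} = 3 - k \left(-2 + k\right)$
$- \frac{19421}{33134 - o{\left(\left(-81 + 47\right) \left(81 + G\right),-59 \right)}} = - \frac{19421}{33134 - \left(3 - \left(-59\right)^{2} + 2 \left(-59\right)\right)} = - \frac{19421}{33134 - \left(3 - 3481 - 118\right)} = - \frac{19421}{33134 - -3596} = - \frac{19421}{33134 + 3596} = - \frac{19421}{36730}$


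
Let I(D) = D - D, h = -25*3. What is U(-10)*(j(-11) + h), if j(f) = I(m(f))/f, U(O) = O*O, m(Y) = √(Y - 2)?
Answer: -7500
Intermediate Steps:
m(Y) = √(-2 + Y)
h = -75
I(D) = 0
U(O) = O²
j(f) = 0 (j(f) = 0/f = 0)
U(-10)*(j(-11) + h) = (-10)²*(0 - 75) = 100*(-75) = -7500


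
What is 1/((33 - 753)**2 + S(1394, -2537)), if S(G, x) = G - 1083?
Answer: 1/518711 ≈ 1.9279e-6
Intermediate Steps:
S(G, x) = -1083 + G
1/((33 - 753)**2 + S(1394, -2537)) = 1/((33 - 753)**2 + (-1083 + 1394)) = 1/((-720)**2 + 311) = 1/(518400 + 311) = 1/518711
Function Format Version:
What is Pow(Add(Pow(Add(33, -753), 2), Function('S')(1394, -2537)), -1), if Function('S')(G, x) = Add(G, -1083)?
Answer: Rational(1, 518711) ≈ 1.9279e-6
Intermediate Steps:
Function('S')(G, x) = Add(-1083, G)
Pow(Add(Pow(Add(33, -753), 2), Function('S')(1394, -2537)), -1) = Pow(Add(Pow(Add(33, -753), 2), Add(-1083, 1394)), -1) = Pow(Add(Pow(-720, 2), 311), -1) = Pow(Add(518400, 311), -1) = Pow(518711, -1) = Rational(1, 518711)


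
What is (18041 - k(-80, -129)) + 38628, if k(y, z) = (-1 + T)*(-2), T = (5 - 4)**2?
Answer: 56669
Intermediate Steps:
T = 1 (T = 1**2 = 1)
k(y, z) = 0 (k(y, z) = (-1 + 1)*(-2) = 0*(-2) = 0)
(18041 - k(-80, -129)) + 38628 = (18041 - 1*0) + 38628 = (18041 + 0) + 38628 = 18041 + 38628 = 56669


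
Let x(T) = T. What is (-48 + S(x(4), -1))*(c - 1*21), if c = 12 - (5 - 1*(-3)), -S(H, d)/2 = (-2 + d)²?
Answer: 1122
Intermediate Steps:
S(H, d) = -2*(-2 + d)²
c = 4 (c = 12 - (5 + 3) = 12 - 1*8 = 12 - 8 = 4)
(-48 + S(x(4), -1))*(c - 1*21) = (-48 - 2*(-2 - 1)²)*(4 - 1*21) = (-48 - 2*(-3)²)*(4 - 21) = (-48 - 2*9)*(-17) = (-48 - 18)*(-17) = -66*(-17) = 1122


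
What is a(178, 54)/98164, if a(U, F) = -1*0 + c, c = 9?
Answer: 9/98164 ≈ 9.1683e-5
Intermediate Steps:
a(U, F) = 9 (a(U, F) = -1*0 + 9 = 0 + 9 = 9)
a(178, 54)/98164 = 9/98164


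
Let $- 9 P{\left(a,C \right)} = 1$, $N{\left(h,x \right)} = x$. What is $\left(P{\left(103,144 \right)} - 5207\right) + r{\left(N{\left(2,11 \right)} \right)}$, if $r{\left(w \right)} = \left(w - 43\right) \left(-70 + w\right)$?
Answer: $- \frac{29872}{9} \approx -3319.1$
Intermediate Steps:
$P{\left(a,C \right)} = - \frac{1}{9}$ ($P{\left(a,C \right)} = \left(- \frac{1}{9}\right) 1 = - \frac{1}{9}$)
$r{\left(w \right)} = \left(-70 + w\right) \left(-43 + w\right)$ ($r{\left(w \right)} = \left(-43 + w\right) \left(-70 + w\right) = \left(-70 + w\right) \left(-43 + w\right)$)
$\left(P{\left(103,144 \right)} - 5207\right) + r{\left(N{\left(2,11 \right)} \right)} = \left(- \frac{1}{9} - 5207\right) + \left(3010 + 11^{2} - 1243\right) = - \frac{46864}{9} + \left(3010 + 121 - 1243\right) = - \frac{46864}{9} + 1888 = - \frac{29872}{9}$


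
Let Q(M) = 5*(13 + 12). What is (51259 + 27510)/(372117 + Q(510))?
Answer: 78769/372242 ≈ 0.21161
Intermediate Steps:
Q(M) = 125 (Q(M) = 5*25 = 125)
(51259 + 27510)/(372117 + Q(510)) = (51259 + 27510)/(372117 + 125) = 78769/372242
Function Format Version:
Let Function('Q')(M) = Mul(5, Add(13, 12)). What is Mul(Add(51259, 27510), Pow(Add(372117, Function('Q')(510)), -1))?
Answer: Rational(78769, 372242) ≈ 0.21161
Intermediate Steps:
Function('Q')(M) = 125 (Function('Q')(M) = Mul(5, 25) = 125)
Mul(Add(51259, 27510), Pow(Add(372117, Function('Q')(510)), -1)) = Mul(Add(51259, 27510), Pow(Add(372117, 125), -1)) = Mul(78769, Pow(372242, -1)) = Mul(78769, Rational(1, 372242)) = Rational(78769, 372242)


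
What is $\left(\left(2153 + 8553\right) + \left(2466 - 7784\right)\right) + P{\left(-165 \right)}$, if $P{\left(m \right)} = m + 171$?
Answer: $5394$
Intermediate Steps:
$P{\left(m \right)} = 171 + m$
$\left(\left(2153 + 8553\right) + \left(2466 - 7784\right)\right) + P{\left(-165 \right)} = \left(\left(2153 + 8553\right) + \left(2466 - 7784\right)\right) + \left(171 - 165\right) = \left(10706 + \left(2466 - 7784\right)\right) + 6 = \left(10706 - 5318\right) + 6 = 5388 + 6 = 5394$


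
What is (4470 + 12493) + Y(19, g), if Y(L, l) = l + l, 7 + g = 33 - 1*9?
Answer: 16997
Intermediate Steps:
g = 17 (g = -7 + (33 - 1*9) = -7 + (33 - 9) = -7 + 24 = 17)
Y(L, l) = 2*l
(4470 + 12493) + Y(19, g) = (4470 + 12493) + 2*17 = 16963 + 34 = 16997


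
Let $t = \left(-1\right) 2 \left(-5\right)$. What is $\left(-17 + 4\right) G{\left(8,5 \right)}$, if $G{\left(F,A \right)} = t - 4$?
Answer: $-78$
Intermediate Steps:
$t = 10$ ($t = \left(-2\right) \left(-5\right) = 10$)
$G{\left(F,A \right)} = 6$ ($G{\left(F,A \right)} = 10 - 4 = 6$)
$\left(-17 + 4\right) G{\left(8,5 \right)} = \left(-17 + 4\right) 6 = \left(-13\right) 6 = -78$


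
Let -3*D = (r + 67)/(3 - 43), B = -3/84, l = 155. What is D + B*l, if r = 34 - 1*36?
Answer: -839/168 ≈ -4.9940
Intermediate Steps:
r = -2 (r = 34 - 36 = -2)
B = -1/28 (B = -3*1/84 = -1/28 ≈ -0.035714)
D = 13/24 (D = -(-2 + 67)/(3*(3 - 43)) = -65/(3*(-40)) = -65*(-1)/(3*40) = -⅓*(-13/8) = 13/24 ≈ 0.54167)
D + B*l = 13/24 - 1/28*155 = 13/24 - 155/28 = -839/168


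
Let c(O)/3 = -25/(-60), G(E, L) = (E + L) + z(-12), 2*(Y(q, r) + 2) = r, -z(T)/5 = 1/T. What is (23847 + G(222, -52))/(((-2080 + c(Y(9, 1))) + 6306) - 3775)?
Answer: 288209/5427 ≈ 53.107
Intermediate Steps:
z(T) = -5/T
Y(q, r) = -2 + r/2
G(E, L) = 5/12 + E + L (G(E, L) = (E + L) - 5/(-12) = (E + L) - 5*(-1/12) = (E + L) + 5/12 = 5/12 + E + L)
c(O) = 5/4 (c(O) = 3*(-25/(-60)) = 3*(-25*(-1/60)) = 3*(5/12) = 5/4)
(23847 + G(222, -52))/(((-2080 + c(Y(9, 1))) + 6306) - 3775) = (23847 + (5/12 + 222 - 52))/(((-2080 + 5/4) + 6306) - 3775) = (23847 + 2045/12)/((-8315/4 + 6306) - 3775) = 288209/(12*(16909/4 - 3775)) = 288209/(12*(1809/4)) = (288209/12)*(4/1809) = 288209/5427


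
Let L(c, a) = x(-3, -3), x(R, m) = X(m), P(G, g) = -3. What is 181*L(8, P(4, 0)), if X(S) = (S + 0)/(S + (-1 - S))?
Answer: 543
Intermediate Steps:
X(S) = -S (X(S) = S/(-1) = S*(-1) = -S)
x(R, m) = -m
L(c, a) = 3 (L(c, a) = -1*(-3) = 3)
181*L(8, P(4, 0)) = 181*3 = 543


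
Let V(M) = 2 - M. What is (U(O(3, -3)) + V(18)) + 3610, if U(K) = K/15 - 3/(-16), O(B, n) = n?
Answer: 287519/80 ≈ 3594.0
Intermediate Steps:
U(K) = 3/16 + K/15 (U(K) = K*(1/15) - 3*(-1/16) = K/15 + 3/16 = 3/16 + K/15)
(U(O(3, -3)) + V(18)) + 3610 = ((3/16 + (1/15)*(-3)) + (2 - 1*18)) + 3610 = ((3/16 - ⅕) + (2 - 18)) + 3610 = (-1/80 - 16) + 3610 = -1281/80 + 3610 = 287519/80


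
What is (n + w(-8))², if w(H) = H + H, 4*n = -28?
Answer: 529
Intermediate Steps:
n = -7 (n = (¼)*(-28) = -7)
w(H) = 2*H
(n + w(-8))² = (-7 + 2*(-8))² = (-7 - 16)² = (-23)² = 529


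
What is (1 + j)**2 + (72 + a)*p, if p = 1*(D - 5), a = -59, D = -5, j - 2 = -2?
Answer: -129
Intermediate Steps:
j = 0 (j = 2 - 2 = 0)
p = -10 (p = 1*(-5 - 5) = 1*(-10) = -10)
(1 + j)**2 + (72 + a)*p = (1 + 0)**2 + (72 - 59)*(-10) = 1**2 + 13*(-10) = 1 - 130 = -129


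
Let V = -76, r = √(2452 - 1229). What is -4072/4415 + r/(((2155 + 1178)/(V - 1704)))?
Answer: -4072/4415 - 1780*√1223/3333 ≈ -19.599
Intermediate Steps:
r = √1223 ≈ 34.971
-4072/4415 + r/(((2155 + 1178)/(V - 1704))) = -4072/4415 + √1223/(((2155 + 1178)/(-76 - 1704))) = -4072*1/4415 + √1223/((3333/(-1780))) = -4072/4415 + √1223/((3333*(-1/1780))) = -4072/4415 + √1223/(-3333/1780) = -4072/4415 + √1223*(-1780/3333) = -4072/4415 - 1780*√1223/3333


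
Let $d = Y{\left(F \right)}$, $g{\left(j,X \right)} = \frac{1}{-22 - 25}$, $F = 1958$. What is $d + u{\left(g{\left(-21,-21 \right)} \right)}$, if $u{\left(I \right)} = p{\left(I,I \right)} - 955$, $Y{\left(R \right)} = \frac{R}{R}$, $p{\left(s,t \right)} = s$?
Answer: $- \frac{44839}{47} \approx -954.02$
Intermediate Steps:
$Y{\left(R \right)} = 1$
$g{\left(j,X \right)} = - \frac{1}{47}$ ($g{\left(j,X \right)} = \frac{1}{-47} = - \frac{1}{47}$)
$d = 1$
$u{\left(I \right)} = -955 + I$ ($u{\left(I \right)} = I - 955 = -955 + I$)
$d + u{\left(g{\left(-21,-21 \right)} \right)} = 1 - \frac{44886}{47} = - \frac{44839}{47}$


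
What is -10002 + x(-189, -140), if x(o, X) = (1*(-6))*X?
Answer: -9162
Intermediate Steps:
x(o, X) = -6*X
-10002 + x(-189, -140) = -10002 - 6*(-140) = -10002 + 840 = -9162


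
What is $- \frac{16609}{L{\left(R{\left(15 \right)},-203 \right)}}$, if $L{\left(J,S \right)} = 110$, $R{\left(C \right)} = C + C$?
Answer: $- \frac{16609}{110} \approx -150.99$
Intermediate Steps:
$R{\left(C \right)} = 2 C$
$- \frac{16609}{L{\left(R{\left(15 \right)},-203 \right)}} = - \frac{16609}{110}$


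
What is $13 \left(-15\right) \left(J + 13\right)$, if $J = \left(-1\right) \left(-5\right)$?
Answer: $-3510$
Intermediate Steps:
$J = 5$
$13 \left(-15\right) \left(J + 13\right) = 13 \left(-15\right) \left(5 + 13\right) = \left(-195\right) 18 = -3510$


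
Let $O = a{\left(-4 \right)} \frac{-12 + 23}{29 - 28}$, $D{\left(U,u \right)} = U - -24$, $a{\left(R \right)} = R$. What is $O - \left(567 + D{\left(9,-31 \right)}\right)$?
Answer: $-644$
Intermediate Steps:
$D{\left(U,u \right)} = 24 + U$ ($D{\left(U,u \right)} = U + 24 = 24 + U$)
$O = -44$ ($O = - 4 \frac{-12 + 23}{29 - 28} = - 4 \cdot \frac{11}{1} = - 4 \cdot 11 \cdot 1 = \left(-4\right) 11 = -44$)
$O - \left(567 + D{\left(9,-31 \right)}\right) = -44 - \left(567 + \left(24 + 9\right)\right) = -44 - \left(567 + 33\right) = -44 - 600 = -644$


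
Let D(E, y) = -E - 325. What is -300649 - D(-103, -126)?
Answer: -300427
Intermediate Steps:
D(E, y) = -325 - E
-300649 - D(-103, -126) = -300649 - (-325 - 1*(-103)) = -300649 - (-325 + 103) = -300649 - 1*(-222) = -300649 + 222 = -300427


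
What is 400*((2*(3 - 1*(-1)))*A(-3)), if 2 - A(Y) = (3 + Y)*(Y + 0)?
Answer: 6400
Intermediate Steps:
A(Y) = 2 - Y*(3 + Y) (A(Y) = 2 - (3 + Y)*(Y + 0) = 2 - (3 + Y)*Y = 2 - Y*(3 + Y))
400*((2*(3 - 1*(-1)))*A(-3)) = 400*((2*(3 - 1*(-1)))*(2 - 1*(-3)² - 3*(-3))) = 400*((2*(3 + 1))*(2 - 1*9 + 9)) = 400*((2*4)*(2 - 9 + 9)) = 400*(8*2) = 400*16 = 6400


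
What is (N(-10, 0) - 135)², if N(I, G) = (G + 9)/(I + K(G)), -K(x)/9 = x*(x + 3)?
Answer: 1846881/100 ≈ 18469.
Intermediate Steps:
K(x) = -9*x*(3 + x) (K(x) = -9*x*(x + 3) = -9*x*(3 + x))
N(I, G) = (9 + G)/(I - 9*G*(3 + G)) (N(I, G) = (G + 9)/(I - 9*G*(3 + G)) = (9 + G)/(I - 9*G*(3 + G)))
(N(-10, 0) - 135)² = ((-9 - 1*0)/(-1*(-10) + 9*0*(3 + 0)) - 135)² = ((-9 + 0)/(10 + 9*0*3) - 135)² = (-9/(10 + 0) - 135)² = (-9/10 - 135)² = (-1359/10)² = 1846881/100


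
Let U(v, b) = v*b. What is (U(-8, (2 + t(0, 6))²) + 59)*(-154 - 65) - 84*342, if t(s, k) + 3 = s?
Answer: -39897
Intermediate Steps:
t(s, k) = -3 + s
U(v, b) = b*v
(U(-8, (2 + t(0, 6))²) + 59)*(-154 - 65) - 84*342 = ((2 + (-3 + 0))²*(-8) + 59)*(-154 - 65) - 84*342 = ((2 - 3)²*(-8) + 59)*(-219) - 28728 = ((-1)²*(-8) + 59)*(-219) - 28728 = (1*(-8) + 59)*(-219) - 28728 = (-8 + 59)*(-219) - 28728 = 51*(-219) - 28728 = -11169 - 28728 = -39897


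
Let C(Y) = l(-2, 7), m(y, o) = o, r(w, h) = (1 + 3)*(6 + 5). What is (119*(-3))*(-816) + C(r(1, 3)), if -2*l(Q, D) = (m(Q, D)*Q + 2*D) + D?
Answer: 582617/2 ≈ 2.9131e+5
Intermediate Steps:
r(w, h) = 44 (r(w, h) = 4*11 = 44)
l(Q, D) = -3*D/2 - D*Q/2 (l(Q, D) = -((D*Q + 2*D) + D)/2 = -((2*D + D*Q) + D)/2 = -(3*D + D*Q)/2 = -3*D/2 - D*Q/2)
C(Y) = -7/2 (C(Y) = (½)*7*(-3 - 1*(-2)) = (½)*7*(-3 + 2) = (½)*7*(-1) = -7/2)
(119*(-3))*(-816) + C(r(1, 3)) = (119*(-3))*(-816) - 7/2 = -357*(-816) - 7/2 = 291312 - 7/2 = 582617/2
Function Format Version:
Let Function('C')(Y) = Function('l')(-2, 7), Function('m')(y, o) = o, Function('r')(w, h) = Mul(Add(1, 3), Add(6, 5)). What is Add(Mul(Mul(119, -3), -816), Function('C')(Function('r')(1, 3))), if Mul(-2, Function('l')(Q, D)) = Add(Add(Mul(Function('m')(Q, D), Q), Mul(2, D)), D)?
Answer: Rational(582617, 2) ≈ 2.9131e+5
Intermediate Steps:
Function('r')(w, h) = 44 (Function('r')(w, h) = Mul(4, 11) = 44)
Function('l')(Q, D) = Add(Mul(Rational(-3, 2), D), Mul(Rational(-1, 2), D, Q)) (Function('l')(Q, D) = Mul(Rational(-1, 2), Add(Add(Mul(D, Q), Mul(2, D)), D)) = Mul(Rational(-1, 2), Add(Add(Mul(2, D), Mul(D, Q)), D)) = Mul(Rational(-1, 2), Add(Mul(3, D), Mul(D, Q))) = Add(Mul(Rational(-3, 2), D), Mul(Rational(-1, 2), D, Q)))
Function('C')(Y) = Rational(-7, 2) (Function('C')(Y) = Mul(Rational(1, 2), 7, Add(-3, Mul(-1, -2))) = Mul(Rational(1, 2), 7, Add(-3, 2)) = Mul(Rational(1, 2), 7, -1) = Rational(-7, 2))
Add(Mul(Mul(119, -3), -816), Function('C')(Function('r')(1, 3))) = Add(Mul(Mul(119, -3), -816), Rational(-7, 2)) = Add(Mul(-357, -816), Rational(-7, 2)) = Add(291312, Rational(-7, 2)) = Rational(582617, 2)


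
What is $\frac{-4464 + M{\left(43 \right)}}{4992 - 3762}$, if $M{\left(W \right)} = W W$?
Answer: $- \frac{523}{246} \approx -2.126$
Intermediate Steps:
$M{\left(W \right)} = W^{2}$
$\frac{-4464 + M{\left(43 \right)}}{4992 - 3762} = \frac{-4464 + 43^{2}}{4992 - 3762} = \frac{-4464 + 1849}{1230} = \left(-2615\right) \frac{1}{1230} = - \frac{523}{246}$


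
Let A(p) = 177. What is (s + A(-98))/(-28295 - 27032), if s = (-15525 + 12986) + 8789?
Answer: -6427/55327 ≈ -0.11616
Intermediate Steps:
s = 6250 (s = -2539 + 8789 = 6250)
(s + A(-98))/(-28295 - 27032) = (6250 + 177)/(-28295 - 27032) = 6427/(-55327) = 6427*(-1/55327) = -6427/55327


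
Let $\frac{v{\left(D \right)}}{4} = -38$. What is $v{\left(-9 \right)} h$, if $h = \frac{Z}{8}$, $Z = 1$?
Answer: $-19$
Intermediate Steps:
$v{\left(D \right)} = -152$ ($v{\left(D \right)} = 4 \left(-38\right) = -152$)
$h = \frac{1}{8}$ ($h = 1 \cdot \frac{1}{8} = \frac{1}{8} \approx 0.125$)
$v{\left(-9 \right)} h = \left(-152\right) \frac{1}{8} = -19$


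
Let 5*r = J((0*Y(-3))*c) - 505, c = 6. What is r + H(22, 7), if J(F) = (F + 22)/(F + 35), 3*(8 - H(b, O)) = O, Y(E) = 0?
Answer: -49984/525 ≈ -95.208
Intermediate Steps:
H(b, O) = 8 - O/3
J(F) = (22 + F)/(35 + F)
r = -17653/175 (r = ((22 + (0*0)*6)/(35 + (0*0)*6) - 505)/5 = ((22 + 0*6)/(35 + 0*6) - 505)/5 = ((22 + 0)/(35 + 0) - 505)/5 = (22/35 - 505)/5 = (1/5)*(-17653/35) = -17653/175 ≈ -100.87)
r + H(22, 7) = -17653/175 + (8 - 1/3*7) = -17653/175 + (8 - 7/3) = -17653/175 + 17/3 = -49984/525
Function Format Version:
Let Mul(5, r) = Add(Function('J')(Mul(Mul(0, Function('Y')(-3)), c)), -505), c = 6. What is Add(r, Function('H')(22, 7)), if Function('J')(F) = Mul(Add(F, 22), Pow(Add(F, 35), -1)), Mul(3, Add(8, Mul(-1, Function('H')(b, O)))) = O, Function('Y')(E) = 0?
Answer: Rational(-49984, 525) ≈ -95.208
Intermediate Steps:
Function('H')(b, O) = Add(8, Mul(Rational(-1, 3), O))
Function('J')(F) = Mul(Pow(Add(35, F), -1), Add(22, F)) (Function('J')(F) = Mul(Add(22, F), Pow(Add(35, F), -1)) = Mul(Pow(Add(35, F), -1), Add(22, F)))
r = Rational(-17653, 175) (r = Mul(Rational(1, 5), Add(Mul(Pow(Add(35, Mul(Mul(0, 0), 6)), -1), Add(22, Mul(Mul(0, 0), 6))), -505)) = Mul(Rational(1, 5), Add(Mul(Pow(Add(35, Mul(0, 6)), -1), Add(22, Mul(0, 6))), -505)) = Mul(Rational(1, 5), Add(Mul(Pow(Add(35, 0), -1), Add(22, 0)), -505)) = Mul(Rational(1, 5), Add(Mul(Pow(35, -1), 22), -505)) = Mul(Rational(1, 5), Add(Mul(Rational(1, 35), 22), -505)) = Mul(Rational(1, 5), Add(Rational(22, 35), -505)) = Mul(Rational(1, 5), Rational(-17653, 35)) = Rational(-17653, 175) ≈ -100.87)
Add(r, Function('H')(22, 7)) = Add(Rational(-17653, 175), Add(8, Mul(Rational(-1, 3), 7))) = Add(Rational(-17653, 175), Add(8, Rational(-7, 3))) = Add(Rational(-17653, 175), Rational(17, 3)) = Rational(-49984, 525)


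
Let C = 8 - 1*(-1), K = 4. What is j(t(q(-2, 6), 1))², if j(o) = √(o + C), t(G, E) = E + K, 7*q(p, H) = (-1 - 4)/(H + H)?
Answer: 14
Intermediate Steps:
q(p, H) = -5/(14*H) (q(p, H) = ((-1 - 4)/(H + H))/7 = (-5*1/(2*H))/7 = (-5/(2*H))/7 = -5/(14*H))
t(G, E) = 4 + E (t(G, E) = E + 4 = 4 + E)
C = 9 (C = 8 + 1 = 9)
j(o) = √(9 + o) (j(o) = √(o + 9) = √(9 + o))
j(t(q(-2, 6), 1))² = (√(9 + (4 + 1)))² = (√(9 + 5))² = (√14)² = 14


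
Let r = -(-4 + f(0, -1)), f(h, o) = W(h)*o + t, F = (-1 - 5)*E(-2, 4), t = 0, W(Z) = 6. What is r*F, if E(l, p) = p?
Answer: -240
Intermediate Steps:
F = -24 (F = (-1 - 5)*4 = -6*4 = -24)
f(h, o) = 6*o (f(h, o) = 6*o + 0 = 6*o)
r = 10 (r = -(-4 + 6*(-1)) = -(-4 - 6) = -1*(-10) = 10)
r*F = 10*(-24) = -240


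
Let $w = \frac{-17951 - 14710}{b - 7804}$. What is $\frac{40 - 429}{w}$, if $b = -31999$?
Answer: $- \frac{15483367}{32661} \approx -474.06$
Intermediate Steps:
$w = \frac{32661}{39803}$ ($w = \frac{-17951 - 14710}{-31999 - 7804} = - \frac{32661}{-39803} = \left(-32661\right) \left(- \frac{1}{39803}\right) = \frac{32661}{39803} \approx 0.82057$)
$\frac{40 - 429}{w} = \frac{40 - 429}{\frac{32661}{39803}} = \left(40 - 429\right) \frac{39803}{32661} = \left(-389\right) \frac{39803}{32661} = - \frac{15483367}{32661}$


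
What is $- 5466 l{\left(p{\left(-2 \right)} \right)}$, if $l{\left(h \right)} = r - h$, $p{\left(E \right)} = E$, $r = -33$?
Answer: $169446$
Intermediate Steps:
$l{\left(h \right)} = -33 - h$
$- 5466 l{\left(p{\left(-2 \right)} \right)} = - 5466 \left(-33 - -2\right) = - 5466 \left(-33 + 2\right) = \left(-5466\right) \left(-31\right) = 169446$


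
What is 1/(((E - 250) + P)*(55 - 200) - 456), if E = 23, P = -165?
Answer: 1/56384 ≈ 1.7736e-5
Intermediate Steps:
1/(((E - 250) + P)*(55 - 200) - 456) = 1/(((23 - 250) - 165)*(55 - 200) - 456) = 1/((-227 - 165)*(-145) - 456) = 1/(-392*(-145) - 456) = 1/(56840 - 456) = 1/56384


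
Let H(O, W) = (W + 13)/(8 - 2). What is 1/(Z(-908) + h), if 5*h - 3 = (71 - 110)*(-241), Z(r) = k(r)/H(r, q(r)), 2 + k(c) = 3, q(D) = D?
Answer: 895/1682952 ≈ 0.00053180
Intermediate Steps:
k(c) = 1 (k(c) = -2 + 3 = 1)
H(O, W) = 13/6 + W/6 (H(O, W) = (13 + W)/6 = (13 + W)*(⅙) = 13/6 + W/6)
Z(r) = 1/(13/6 + r/6)
h = 9402/5 (h = ⅗ + ((71 - 110)*(-241))/5 = ⅗ + (-39*(-241))/5 = ⅗ + (⅕)*9399 = ⅗ + 9399/5 = 9402/5 ≈ 1880.4)
1/(Z(-908) + h) = 1/(6/(13 - 908) + 9402/5) = 1/(6/(-895) + 9402/5) = 1/(6*(-1/895) + 9402/5) = 1/(-6/895 + 9402/5) = 1/(1682952/895) = 895/1682952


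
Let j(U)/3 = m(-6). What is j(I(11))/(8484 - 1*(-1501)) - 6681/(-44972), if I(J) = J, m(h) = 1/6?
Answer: 66732271/449045420 ≈ 0.14861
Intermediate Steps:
m(h) = 1/6
j(U) = 1/2 (j(U) = 3*(1/6) = 1/2)
j(I(11))/(8484 - 1*(-1501)) - 6681/(-44972) = 1/(2*(8484 - 1*(-1501))) - 6681/(-44972) = 1/(2*(8484 + 1501)) - 6681*(-1/44972) = (1/2)/9985 + 6681/44972 = (1/2)*(1/9985) + 6681/44972 = 1/19970 + 6681/44972 = 66732271/449045420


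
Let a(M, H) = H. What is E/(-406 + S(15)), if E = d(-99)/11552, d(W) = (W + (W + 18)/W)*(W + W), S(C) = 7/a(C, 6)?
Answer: -3645/876869 ≈ -0.0041568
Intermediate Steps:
S(C) = 7/6
d(W) = 2*W*(W + (18 + W)/W) (d(W) = (W + (18 + W)/W)*(2*W) = 2*W*(W + (18 + W)/W))
E = 1215/722 (E = (36 + 2*(-99) + 2*(-99)²)/11552 = (36 - 198 + 2*9801)*(1/11552) = (36 - 198 + 19602)*(1/11552) = 19440*(1/11552) = 1215/722 ≈ 1.6828)
E/(-406 + S(15)) = 1215/(722*(-406 + 7/6)) = 1215/(722*(-2429/6)) = (1215/722)*(-6/2429) = -3645/876869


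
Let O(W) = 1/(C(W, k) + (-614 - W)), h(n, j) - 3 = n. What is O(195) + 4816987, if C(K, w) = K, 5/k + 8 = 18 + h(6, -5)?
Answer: 2957630017/614 ≈ 4.8170e+6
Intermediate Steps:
h(n, j) = 3 + n
k = 5/19 (k = 5/(-8 + (18 + (3 + 6))) = 5/(-8 + (18 + 9)) = 5/(-8 + 27) = 5/19 ≈ 0.26316)
O(W) = -1/614 (O(W) = 1/(W + (-614 - W)) = 1/(-614) = -1/614)
O(195) + 4816987 = -1/614 + 4816987 = 2957630017/614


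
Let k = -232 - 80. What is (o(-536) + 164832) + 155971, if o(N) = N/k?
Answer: 12511384/39 ≈ 3.2080e+5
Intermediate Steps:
k = -312
o(N) = -N/312 (o(N) = N/(-312) = N*(-1/312) = -N/312)
(o(-536) + 164832) + 155971 = (-1/312*(-536) + 164832) + 155971 = (67/39 + 164832) + 155971 = 6428515/39 + 155971 = 12511384/39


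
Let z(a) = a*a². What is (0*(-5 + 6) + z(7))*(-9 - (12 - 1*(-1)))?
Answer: -7546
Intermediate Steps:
z(a) = a³
(0*(-5 + 6) + z(7))*(-9 - (12 - 1*(-1))) = (0*(-5 + 6) + 7³)*(-9 - (12 - 1*(-1))) = (0*1 + 343)*(-9 - (12 + 1)) = (0 + 343)*(-9 - 1*13) = 343*(-9 - 13) = 343*(-22) = -7546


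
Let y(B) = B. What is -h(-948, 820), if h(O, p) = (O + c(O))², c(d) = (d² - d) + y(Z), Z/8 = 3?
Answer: -807712017984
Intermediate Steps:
Z = 24 (Z = 8*3 = 24)
c(d) = 24 + d² - d (c(d) = (d² - d) + 24 = 24 + d² - d)
h(O, p) = (24 + O²)² (h(O, p) = (O + (24 + O² - O))² = (24 + O²)²)
-h(-948, 820) = -(24 + (-948)²)² = -(24 + 898704)² = -1*898728² = -1*807712017984 = -807712017984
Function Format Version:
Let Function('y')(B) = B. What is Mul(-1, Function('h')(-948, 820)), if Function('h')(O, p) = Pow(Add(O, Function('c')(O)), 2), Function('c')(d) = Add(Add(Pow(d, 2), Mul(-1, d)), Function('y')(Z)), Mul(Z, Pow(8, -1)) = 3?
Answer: -807712017984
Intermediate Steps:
Z = 24 (Z = Mul(8, 3) = 24)
Function('c')(d) = Add(24, Pow(d, 2), Mul(-1, d)) (Function('c')(d) = Add(Add(Pow(d, 2), Mul(-1, d)), 24) = Add(24, Pow(d, 2), Mul(-1, d)))
Function('h')(O, p) = Pow(Add(24, Pow(O, 2)), 2) (Function('h')(O, p) = Pow(Add(O, Add(24, Pow(O, 2), Mul(-1, O))), 2) = Pow(Add(24, Pow(O, 2)), 2))
Mul(-1, Function('h')(-948, 820)) = Mul(-1, Pow(Add(24, Pow(-948, 2)), 2)) = Mul(-1, Pow(Add(24, 898704), 2)) = Mul(-1, Pow(898728, 2)) = Mul(-1, 807712017984) = -807712017984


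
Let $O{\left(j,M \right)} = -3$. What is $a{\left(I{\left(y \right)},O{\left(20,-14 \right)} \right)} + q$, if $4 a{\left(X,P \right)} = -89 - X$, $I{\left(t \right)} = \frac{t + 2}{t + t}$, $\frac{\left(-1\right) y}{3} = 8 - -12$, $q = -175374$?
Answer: $- \frac{42095129}{240} \approx -1.754 \cdot 10^{5}$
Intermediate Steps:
$y = -60$ ($y = - 3 \left(8 - -12\right) = - 3 \left(8 + 12\right) = \left(-3\right) 20 = -60$)
$I{\left(t \right)} = \frac{2 + t}{2 t}$
$a{\left(X,P \right)} = - \frac{89}{4} - \frac{X}{4}$ ($a{\left(X,P \right)} = \frac{-89 - X}{4} = - \frac{89}{4} - \frac{X}{4}$)
$a{\left(I{\left(y \right)},O{\left(20,-14 \right)} \right)} + q = \left(- \frac{89}{4} - \frac{\frac{1}{2} \frac{1}{-60} \left(2 - 60\right)}{4}\right) - 175374 = \left(- \frac{89}{4} - \frac{\frac{1}{2} \left(- \frac{1}{60}\right) \left(-58\right)}{4}\right) - 175374 = \left(- \frac{89}{4} - \frac{29}{240}\right) - 175374 = - \frac{5369}{240} - 175374 = - \frac{42095129}{240}$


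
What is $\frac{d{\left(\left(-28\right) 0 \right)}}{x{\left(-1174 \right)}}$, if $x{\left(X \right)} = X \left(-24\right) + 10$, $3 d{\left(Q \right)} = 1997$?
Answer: $\frac{1997}{84558} \approx 0.023617$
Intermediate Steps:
$d{\left(Q \right)} = \frac{1997}{3}$ ($d{\left(Q \right)} = \frac{1}{3} \cdot 1997 = \frac{1997}{3}$)
$x{\left(X \right)} = 10 - 24 X$ ($x{\left(X \right)} = - 24 X + 10 = 10 - 24 X$)
$\frac{d{\left(\left(-28\right) 0 \right)}}{x{\left(-1174 \right)}} = \frac{1997}{3 \left(10 - -28176\right)} = \frac{1997}{3 \left(10 + 28176\right)} = \frac{1997}{3 \cdot 28186} = \frac{1997}{3} \cdot \frac{1}{28186} = \frac{1997}{84558}$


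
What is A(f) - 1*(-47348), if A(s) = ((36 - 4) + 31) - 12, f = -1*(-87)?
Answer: 47399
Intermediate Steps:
f = 87
A(s) = 51 (A(s) = (32 + 31) - 12 = 63 - 12 = 51)
A(f) - 1*(-47348) = 51 - 1*(-47348) = 51 + 47348 = 47399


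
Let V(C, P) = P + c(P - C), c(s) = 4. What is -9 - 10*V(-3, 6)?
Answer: -109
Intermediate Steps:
V(C, P) = 4 + P (V(C, P) = P + 4 = 4 + P)
-9 - 10*V(-3, 6) = -9 - 10*(4 + 6) = -9 - 10*10 = -9 - 100 = -109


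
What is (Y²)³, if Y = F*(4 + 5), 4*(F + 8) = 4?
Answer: 62523502209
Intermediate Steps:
F = -7 (F = -8 + (¼)*4 = -8 + 1 = -7)
Y = -63 (Y = -7*(4 + 5) = -7*9 = -63)
(Y²)³ = ((-63)²)³ = 3969³ = 62523502209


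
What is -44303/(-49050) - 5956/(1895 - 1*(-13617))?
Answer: 24692896/47553975 ≈ 0.51926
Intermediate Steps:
-44303/(-49050) - 5956/(1895 - 1*(-13617)) = -44303*(-1/49050) - 5956/(1895 + 13617) = 44303/49050 - 5956/15512 = 44303/49050 - 5956*1/15512 = 44303/49050 - 1489/3878 = 24692896/47553975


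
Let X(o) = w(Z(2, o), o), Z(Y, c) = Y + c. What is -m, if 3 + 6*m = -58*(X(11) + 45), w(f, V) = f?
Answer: 3367/6 ≈ 561.17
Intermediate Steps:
X(o) = 2 + o
m = -3367/6 (m = -1/2 + (-58*((2 + 11) + 45))/6 = -1/2 + (-58*(13 + 45))/6 = -1/2 + (-58*58)/6 = -1/2 + (1/6)*(-3364) = -1/2 - 1682/3 = -3367/6 ≈ -561.17)
-m = -1*(-3367/6) = 3367/6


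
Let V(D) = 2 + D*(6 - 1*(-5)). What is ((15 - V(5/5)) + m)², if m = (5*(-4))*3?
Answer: 3364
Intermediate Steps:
V(D) = 2 + 11*D (V(D) = 2 + D*(6 + 5) = 2 + D*11 = 2 + 11*D)
m = -60 (m = -20*3 = -60)
((15 - V(5/5)) + m)² = ((15 - (2 + 11*(5/5))) - 60)² = ((15 - (2 + 11*(5*(⅕)))) - 60)² = ((15 - (2 + 11*1)) - 60)² = ((15 - (2 + 11)) - 60)² = ((15 - 1*13) - 60)² = ((15 - 13) - 60)² = (2 - 60)² = (-58)² = 3364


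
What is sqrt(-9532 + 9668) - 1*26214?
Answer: -26214 + 2*sqrt(34) ≈ -26202.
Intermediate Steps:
sqrt(-9532 + 9668) - 1*26214 = sqrt(136) - 26214 = 2*sqrt(34) - 26214 = -26214 + 2*sqrt(34)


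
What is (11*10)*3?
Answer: 330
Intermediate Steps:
(11*10)*3 = 110*3 = 330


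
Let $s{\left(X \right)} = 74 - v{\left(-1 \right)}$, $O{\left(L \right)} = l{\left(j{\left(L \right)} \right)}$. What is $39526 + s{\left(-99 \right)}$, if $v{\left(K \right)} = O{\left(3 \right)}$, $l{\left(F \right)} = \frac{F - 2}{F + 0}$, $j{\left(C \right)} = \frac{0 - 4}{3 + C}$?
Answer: $39596$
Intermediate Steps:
$j{\left(C \right)} = - \frac{4}{3 + C}$
$l{\left(F \right)} = \frac{-2 + F}{F}$
$O{\left(L \right)} = \left(-2 - \frac{4}{3 + L}\right) \left(- \frac{3}{4} - \frac{L}{4}\right)$ ($O{\left(L \right)} = \frac{-2 - \frac{4}{3 + L}}{\left(-4\right) \frac{1}{3 + L}} = \left(- \frac{3}{4} - \frac{L}{4}\right) \left(-2 - \frac{4}{3 + L}\right) = \left(-2 - \frac{4}{3 + L}\right) \left(- \frac{3}{4} - \frac{L}{4}\right)$)
$v{\left(K \right)} = 4$ ($v{\left(K \right)} = \frac{5}{2} + \frac{1}{2} \cdot 3 = \frac{5}{2} + \frac{3}{2} = 4$)
$s{\left(X \right)} = 70$ ($s{\left(X \right)} = 74 - 4 = 70$)
$39526 + s{\left(-99 \right)} = 39526 + 70 = 39596$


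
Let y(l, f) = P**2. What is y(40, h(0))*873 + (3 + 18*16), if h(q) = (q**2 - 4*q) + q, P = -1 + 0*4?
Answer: 1164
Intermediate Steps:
P = -1 (P = -1 + 0 = -1)
h(q) = q**2 - 3*q
y(l, f) = 1 (y(l, f) = (-1)**2 = 1)
y(40, h(0))*873 + (3 + 18*16) = 1*873 + (3 + 18*16) = 873 + (3 + 288) = 873 + 291 = 1164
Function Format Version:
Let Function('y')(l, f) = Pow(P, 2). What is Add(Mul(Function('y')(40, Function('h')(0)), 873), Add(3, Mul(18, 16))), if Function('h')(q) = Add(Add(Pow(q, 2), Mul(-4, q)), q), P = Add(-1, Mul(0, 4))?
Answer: 1164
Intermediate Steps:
P = -1 (P = Add(-1, 0) = -1)
Function('h')(q) = Add(Pow(q, 2), Mul(-3, q))
Function('y')(l, f) = 1 (Function('y')(l, f) = Pow(-1, 2) = 1)
Add(Mul(Function('y')(40, Function('h')(0)), 873), Add(3, Mul(18, 16))) = Add(Mul(1, 873), Add(3, Mul(18, 16))) = Add(873, Add(3, 288)) = Add(873, 291) = 1164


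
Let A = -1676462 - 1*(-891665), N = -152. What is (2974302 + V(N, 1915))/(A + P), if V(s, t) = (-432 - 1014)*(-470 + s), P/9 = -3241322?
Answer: -1291238/9985565 ≈ -0.12931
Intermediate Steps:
P = -29171898 (P = 9*(-3241322) = -29171898)
A = -784797 (A = -1676462 + 891665 = -784797)
V(s, t) = 679620 - 1446*s (V(s, t) = -1446*(-470 + s) = 679620 - 1446*s)
(2974302 + V(N, 1915))/(A + P) = (2974302 + (679620 - 1446*(-152)))/(-784797 - 29171898) = (2974302 + (679620 + 219792))/(-29956695) = (2974302 + 899412)*(-1/29956695) = 3873714*(-1/29956695) = -1291238/9985565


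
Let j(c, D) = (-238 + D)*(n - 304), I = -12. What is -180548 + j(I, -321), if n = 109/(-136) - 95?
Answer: 5839979/136 ≈ 42941.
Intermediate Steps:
n = -13029/136 (n = 109*(-1/136) - 95 = -109/136 - 95 = -13029/136 ≈ -95.802)
j(c, D) = 380611/4 - 54373*D/136 (j(c, D) = (-238 + D)*(-13029/136 - 304) = (-238 + D)*(-54373/136) = 380611/4 - 54373*D/136)
-180548 + j(I, -321) = -180548 + (380611/4 - 54373/136*(-321)) = -180548 + (380611/4 + 17453733/136) = -180548 + 30394507/136 = 5839979/136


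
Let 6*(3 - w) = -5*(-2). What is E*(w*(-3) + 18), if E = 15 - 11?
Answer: 56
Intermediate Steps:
E = 4
w = 4/3 (w = 3 - (-5)*(-2)/6 = 3 - ⅙*10 = 3 - 5/3 = 4/3 ≈ 1.3333)
E*(w*(-3) + 18) = 4*((4/3)*(-3) + 18) = 4*(-4 + 18) = 4*14 = 56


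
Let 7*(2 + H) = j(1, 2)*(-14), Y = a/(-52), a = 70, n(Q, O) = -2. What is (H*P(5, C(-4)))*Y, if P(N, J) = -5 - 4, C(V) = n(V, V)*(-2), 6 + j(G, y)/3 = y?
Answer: 3465/13 ≈ 266.54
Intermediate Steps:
j(G, y) = -18 + 3*y
C(V) = 4 (C(V) = -2*(-2) = 4)
P(N, J) = -9
Y = -35/26 (Y = 70/(-52) = 70*(-1/52) = -35/26 ≈ -1.3462)
H = 22 (H = -2 + ((-18 + 3*2)*(-14))/7 = -2 + ((-18 + 6)*(-14))/7 = -2 + (-12*(-14))/7 = -2 + (1/7)*168 = -2 + 24 = 22)
(H*P(5, C(-4)))*Y = (22*(-9))*(-35/26) = -198*(-35/26) = 3465/13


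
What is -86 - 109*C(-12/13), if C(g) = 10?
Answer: -1176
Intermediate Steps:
-86 - 109*C(-12/13) = -86 - 109*10 = -86 - 1090 = -1176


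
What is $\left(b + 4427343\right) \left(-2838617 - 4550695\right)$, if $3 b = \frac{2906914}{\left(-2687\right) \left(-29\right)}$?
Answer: $- \frac{2549259566712381824}{77923} \approx -3.2715 \cdot 10^{13}$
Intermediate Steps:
$b = \frac{2906914}{233769}$ ($b = \frac{2906914 \frac{1}{\left(-2687\right) \left(-29\right)}}{3} = \frac{2906914 \cdot \frac{1}{77923}}{3} = \frac{1}{3} \cdot \frac{2906914}{77923} = \frac{2906914}{233769} \approx 12.435$)
$\left(b + 4427343\right) \left(-2838617 - 4550695\right) = \left(\frac{2906914}{233769} + 4427343\right) \left(-2838617 - 4550695\right) = \frac{1034978452681}{233769} \left(-7389312\right) = - \frac{2549259566712381824}{77923}$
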